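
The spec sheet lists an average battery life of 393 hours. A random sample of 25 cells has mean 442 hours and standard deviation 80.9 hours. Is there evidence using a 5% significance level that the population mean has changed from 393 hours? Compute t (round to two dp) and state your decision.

t = 3.03; reject H0

H0: μ = 393; H1: μ ≠ 393 (one-sample t-test, two-sided).
t = (x̄ − μ₀)/(s/√n) = (442 − 393)/(80.9/√25) = 3.03
df = n − 1 = 24
Two-sided p-value ≈ 0.0058
Since p ≈ 0.0058 < α = 0.05, reject H0; the data support H1.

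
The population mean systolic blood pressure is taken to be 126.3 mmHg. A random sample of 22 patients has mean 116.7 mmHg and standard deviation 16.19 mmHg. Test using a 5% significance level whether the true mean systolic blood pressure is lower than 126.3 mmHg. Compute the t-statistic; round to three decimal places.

H0: μ = 126.3; H1: μ < 126.3 (one-sample t-test, left-tailed).
t = (x̄ − μ₀)/(s/√n) = (116.7 − 126.3)/(16.19/√22) = -2.781
df = n − 1 = 21
p-value = P(T ≤ -2.781) ≈ 0.0056
Since p ≈ 0.0056 < α = 0.05, reject H0; the data support H1.

-2.781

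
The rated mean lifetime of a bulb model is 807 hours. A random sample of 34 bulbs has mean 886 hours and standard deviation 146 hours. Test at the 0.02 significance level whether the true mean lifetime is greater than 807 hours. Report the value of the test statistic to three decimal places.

H0: μ = 807; H1: μ > 807 (one-sample t-test, right-tailed).
t = (x̄ − μ₀)/(s/√n) = (886 − 807)/(146/√34) = 3.155
df = n − 1 = 33
p-value = P(T ≥ 3.155) ≈ 0.0017
Since p ≈ 0.0017 < α = 0.02, reject H0; the evidence is statistically significant.

3.155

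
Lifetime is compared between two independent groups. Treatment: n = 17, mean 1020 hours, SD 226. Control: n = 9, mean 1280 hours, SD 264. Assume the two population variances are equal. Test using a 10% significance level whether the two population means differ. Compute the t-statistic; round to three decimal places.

-2.635

Let group 1 = treatment, group 2 = control. H0: μ_1 = μ_2; H1: μ_1 ≠ μ_2 (two-sample pooled-variance t-test, two-sided).
s_p² = [(17−1)·226² + (9−1)·264²]/(17+9−2) = 57282.7
t = (1020 − 1280)/√[57282.7·(1/17 + 1/9)] = -2.635
df = n₁ + n₂ − 2 = 24
Two-sided p-value ≈ 0.0145
Since p ≈ 0.0145 < α = 0.1, reject H0; the evidence is statistically significant.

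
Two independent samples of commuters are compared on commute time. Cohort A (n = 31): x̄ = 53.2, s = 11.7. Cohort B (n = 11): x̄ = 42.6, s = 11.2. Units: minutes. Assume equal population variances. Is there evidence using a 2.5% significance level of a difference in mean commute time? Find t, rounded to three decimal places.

Let group 1 = cohort A, group 2 = cohort B. H0: μ_1 = μ_2; H1: μ_1 ≠ μ_2 (two-sample pooled-variance t-test, two-sided).
s_p² = [(31−1)·11.7² + (11−1)·11.2²]/(31+11−2) = 134.027
t = (53.2 − 42.6)/√[134.027·(1/31 + 1/11)] = 2.609
df = n₁ + n₂ − 2 = 40
Two-sided p-value ≈ 0.0127
Since p ≈ 0.0127 < α = 0.025, reject H0; the evidence is statistically significant.

2.609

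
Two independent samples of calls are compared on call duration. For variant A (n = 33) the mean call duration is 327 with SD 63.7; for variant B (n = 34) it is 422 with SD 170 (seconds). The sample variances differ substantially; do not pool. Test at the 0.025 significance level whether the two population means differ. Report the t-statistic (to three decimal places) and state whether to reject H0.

t = -3.046; reject H0

Let group 1 = variant A, group 2 = variant B. H0: μ_1 = μ_2; H1: μ_1 ≠ μ_2 (Welch's two-sample t-test, two-sided).
t = (x̄_1 − x̄_2)/√(s_1²/n_1 + s_2²/n_2) = (327 − 422)/√(63.7²/33 + 170²/34) = -3.046
Welch–Satterthwaite df ≈ 42.32
Two-sided p-value ≈ 0.004
Since p ≈ 0.004 < α = 0.025, reject H0; the data support H1.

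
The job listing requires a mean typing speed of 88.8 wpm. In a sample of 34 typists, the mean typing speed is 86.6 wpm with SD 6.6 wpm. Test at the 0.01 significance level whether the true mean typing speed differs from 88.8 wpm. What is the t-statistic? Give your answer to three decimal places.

-1.944

H0: μ = 88.8; H1: μ ≠ 88.8 (one-sample t-test, two-sided).
t = (x̄ − μ₀)/(s/√n) = (86.6 − 88.8)/(6.6/√34) = -1.944
df = n − 1 = 33
Two-sided p-value ≈ 0.0605
Since p ≈ 0.0605 > α = 0.01, fail to reject H0; the data do not provide sufficient evidence against H0.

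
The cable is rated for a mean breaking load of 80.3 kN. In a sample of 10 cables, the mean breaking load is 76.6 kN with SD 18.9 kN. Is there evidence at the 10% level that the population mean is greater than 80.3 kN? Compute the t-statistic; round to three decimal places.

-0.619

H0: μ = 80.3; H1: μ > 80.3 (one-sample t-test, right-tailed).
t = (x̄ − μ₀)/(s/√n) = (76.6 − 80.3)/(18.9/√10) = -0.619
df = n − 1 = 9
p-value = P(T ≥ -0.619) ≈ 0.724
Since p ≈ 0.724 > α = 0.1, fail to reject H0; the data do not provide sufficient evidence against H0.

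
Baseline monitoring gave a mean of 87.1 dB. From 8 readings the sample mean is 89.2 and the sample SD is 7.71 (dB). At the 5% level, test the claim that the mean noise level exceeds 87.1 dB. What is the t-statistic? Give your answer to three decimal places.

H0: μ = 87.1; H1: μ > 87.1 (one-sample t-test, right-tailed).
t = (x̄ − μ₀)/(s/√n) = (89.2 − 87.1)/(7.71/√8) = 0.770
df = n − 1 = 7
p-value = P(T ≥ 0.770) ≈ 0.233
Since p ≈ 0.233 > α = 0.05, fail to reject H0; the evidence is not statistically significant.

0.770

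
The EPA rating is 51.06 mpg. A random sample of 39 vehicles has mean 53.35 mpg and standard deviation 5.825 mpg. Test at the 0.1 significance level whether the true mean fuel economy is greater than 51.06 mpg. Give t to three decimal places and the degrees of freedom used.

t = 2.455, df = 38

H0: μ = 51.06; H1: μ > 51.06 (one-sample t-test, right-tailed).
t = (x̄ − μ₀)/(s/√n) = (53.35 − 51.06)/(5.825/√39) = 2.455
df = n − 1 = 38
p-value = P(T ≥ 2.455) ≈ 0.0094
Since p ≈ 0.0094 < α = 0.1, reject H0; the evidence is statistically significant.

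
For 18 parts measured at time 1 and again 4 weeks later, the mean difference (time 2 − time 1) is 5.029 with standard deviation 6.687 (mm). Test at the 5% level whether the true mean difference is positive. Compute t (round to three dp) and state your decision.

H0: μ_d = 0; H1: μ_d > 0 (paired t-test on the differences, right-tailed).
t = d̄/(s_d/√n) = 5.029/(6.687/√18) = 3.191
df = n − 1 = 17
p-value = P(T ≥ 3.191) ≈ 0.003
Since p ≈ 0.003 < α = 0.05, reject H0; the evidence is statistically significant.

t = 3.191; reject H0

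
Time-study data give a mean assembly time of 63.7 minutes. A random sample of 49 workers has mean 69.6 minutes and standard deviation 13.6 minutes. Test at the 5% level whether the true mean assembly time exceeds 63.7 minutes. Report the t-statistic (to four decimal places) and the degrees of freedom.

H0: μ = 63.7; H1: μ > 63.7 (one-sample t-test, right-tailed).
t = (x̄ − μ₀)/(s/√n) = (69.6 − 63.7)/(13.6/√49) = 3.0368
df = n − 1 = 48
p-value = P(T ≥ 3.0368) ≈ 0.0019
Since p ≈ 0.0019 < α = 0.05, reject H0; the data support H1.

t = 3.0368, df = 48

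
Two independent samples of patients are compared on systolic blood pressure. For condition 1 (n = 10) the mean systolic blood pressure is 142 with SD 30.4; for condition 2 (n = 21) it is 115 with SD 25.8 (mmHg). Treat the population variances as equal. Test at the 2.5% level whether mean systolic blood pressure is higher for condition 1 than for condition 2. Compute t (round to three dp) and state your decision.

t = 2.573; reject H0

Let group 1 = condition 1, group 2 = condition 2. H0: μ_1 = μ_2; H1: μ_1 > μ_2 (two-sample pooled-variance t-test, right-tailed).
s_p² = [(10−1)·30.4² + (21−1)·25.8²]/(10+21−2) = 745.87
t = (142 − 115)/√[745.87·(1/10 + 1/21)] = 2.573
df = n₁ + n₂ − 2 = 29
p-value = P(T ≥ 2.573) ≈ 0.0077
Since p ≈ 0.0077 < α = 0.025, reject H0; the data support H1.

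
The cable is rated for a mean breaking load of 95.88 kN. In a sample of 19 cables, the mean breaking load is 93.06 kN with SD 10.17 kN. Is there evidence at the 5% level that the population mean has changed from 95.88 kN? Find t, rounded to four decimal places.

-1.2087

H0: μ = 95.88; H1: μ ≠ 95.88 (one-sample t-test, two-sided).
t = (x̄ − μ₀)/(s/√n) = (93.06 − 95.88)/(10.17/√19) = -1.2087
df = n − 1 = 18
Two-sided p-value ≈ 0.242
Since p ≈ 0.242 > α = 0.05, fail to reject H0; the evidence is not statistically significant.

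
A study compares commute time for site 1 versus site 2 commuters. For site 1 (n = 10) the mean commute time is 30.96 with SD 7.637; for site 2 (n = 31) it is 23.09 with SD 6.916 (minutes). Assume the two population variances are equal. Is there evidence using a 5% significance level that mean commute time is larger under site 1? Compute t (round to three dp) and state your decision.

Let group 1 = site 1, group 2 = site 2. H0: μ_1 = μ_2; H1: μ_1 > μ_2 (two-sample pooled-variance t-test, right-tailed).
s_p² = [(10−1)·7.637² + (31−1)·6.916²]/(10+31−2) = 50.2525
t = (30.96 − 23.09)/√[50.2525·(1/10 + 1/31)] = 3.053
df = n₁ + n₂ − 2 = 39
p-value = P(T ≥ 3.053) ≈ 0.0020
Since p ≈ 0.0020 < α = 0.05, reject H0; the evidence is statistically significant.

t = 3.053; reject H0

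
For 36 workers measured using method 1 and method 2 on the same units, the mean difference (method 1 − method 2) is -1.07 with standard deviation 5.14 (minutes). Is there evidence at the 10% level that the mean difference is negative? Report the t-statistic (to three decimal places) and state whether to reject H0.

t = -1.249; fail to reject H0

H0: μ_d = 0; H1: μ_d < 0 (paired t-test on the differences, left-tailed).
t = d̄/(s_d/√n) = -1.07/(5.14/√36) = -1.249
df = n − 1 = 35
p-value = P(T ≤ -1.249) ≈ 0.1100
Since p ≈ 0.1100 > α = 0.1, fail to reject H0; the evidence is not statistically significant.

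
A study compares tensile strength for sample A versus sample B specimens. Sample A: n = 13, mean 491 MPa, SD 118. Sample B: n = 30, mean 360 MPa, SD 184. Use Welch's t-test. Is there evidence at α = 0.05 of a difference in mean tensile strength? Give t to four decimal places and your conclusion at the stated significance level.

t = 2.7932; reject H0

Let group 1 = sample A, group 2 = sample B. H0: μ_1 = μ_2; H1: μ_1 ≠ μ_2 (Welch's two-sample t-test, two-sided).
t = (x̄_1 − x̄_2)/√(s_1²/n_1 + s_2²/n_2) = (491 − 360)/√(118²/13 + 184²/30) = 2.7932
Welch–Satterthwaite df ≈ 34.68
Two-sided p-value ≈ 0.0084
Since p ≈ 0.0084 < α = 0.05, reject H0; the evidence is statistically significant.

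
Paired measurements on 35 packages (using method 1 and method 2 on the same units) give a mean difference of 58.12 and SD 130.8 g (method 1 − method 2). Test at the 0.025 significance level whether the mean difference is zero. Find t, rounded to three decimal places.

H0: μ_d = 0; H1: μ_d ≠ 0 (paired t-test on the differences, two-sided).
t = d̄/(s_d/√n) = 58.12/(130.8/√35) = 2.629
df = n − 1 = 34
Two-sided p-value ≈ 0.0128
Since p ≈ 0.0128 < α = 0.025, reject H0; the data support H1.

2.629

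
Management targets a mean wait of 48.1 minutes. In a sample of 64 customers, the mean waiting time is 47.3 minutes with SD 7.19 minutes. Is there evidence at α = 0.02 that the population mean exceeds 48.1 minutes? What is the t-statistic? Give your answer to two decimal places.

-0.89

H0: μ = 48.1; H1: μ > 48.1 (one-sample t-test, right-tailed).
t = (x̄ − μ₀)/(s/√n) = (47.3 − 48.1)/(7.19/√64) = -0.89
df = n − 1 = 63
p-value = P(T ≥ -0.89) ≈ 0.8116
Since p ≈ 0.8116 > α = 0.02, fail to reject H0; the evidence is not statistically significant.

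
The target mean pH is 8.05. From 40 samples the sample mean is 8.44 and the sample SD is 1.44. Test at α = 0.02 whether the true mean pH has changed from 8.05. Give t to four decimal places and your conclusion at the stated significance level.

H0: μ = 8.05; H1: μ ≠ 8.05 (one-sample t-test, two-sided).
t = (x̄ − μ₀)/(s/√n) = (8.44 − 8.05)/(1.44/√40) = 1.7129
df = n − 1 = 39
Two-sided p-value ≈ 0.095
Since p ≈ 0.095 > α = 0.02, fail to reject H0; the data do not provide sufficient evidence against H0.

t = 1.7129; fail to reject H0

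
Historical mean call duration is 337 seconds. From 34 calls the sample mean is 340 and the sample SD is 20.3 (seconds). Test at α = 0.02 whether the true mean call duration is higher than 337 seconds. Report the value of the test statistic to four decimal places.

0.8617

H0: μ = 337; H1: μ > 337 (one-sample t-test, right-tailed).
t = (x̄ − μ₀)/(s/√n) = (340 − 337)/(20.3/√34) = 0.8617
df = n − 1 = 33
p-value = P(T ≥ 0.8617) ≈ 0.198
Since p ≈ 0.198 > α = 0.02, fail to reject H0; the evidence is not statistically significant.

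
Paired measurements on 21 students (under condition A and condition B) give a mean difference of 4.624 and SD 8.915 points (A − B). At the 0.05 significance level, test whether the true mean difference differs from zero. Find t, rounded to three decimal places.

H0: μ_d = 0; H1: μ_d ≠ 0 (paired t-test on the differences, two-sided).
t = d̄/(s_d/√n) = 4.624/(8.915/√21) = 2.377
df = n − 1 = 20
Two-sided p-value ≈ 0.028
Since p ≈ 0.028 < α = 0.05, reject H0; the data support H1.

2.377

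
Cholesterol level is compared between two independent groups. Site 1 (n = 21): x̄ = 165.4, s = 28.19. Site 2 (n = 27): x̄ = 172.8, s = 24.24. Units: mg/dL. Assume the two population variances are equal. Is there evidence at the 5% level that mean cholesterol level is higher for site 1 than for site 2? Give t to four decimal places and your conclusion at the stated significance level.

t = -0.9770; fail to reject H0

Let group 1 = site 1, group 2 = site 2. H0: μ_1 = μ_2; H1: μ_1 > μ_2 (two-sample pooled-variance t-test, right-tailed).
s_p² = [(21−1)·28.19² + (27−1)·24.24²]/(21+27−2) = 677.62
t = (165.4 − 172.8)/√[677.62·(1/21 + 1/27)] = -0.9770
df = n₁ + n₂ − 2 = 46
p-value = P(T ≥ -0.9770) ≈ 0.8332
Since p ≈ 0.8332 > α = 0.05, fail to reject H0; the data do not provide sufficient evidence against H0.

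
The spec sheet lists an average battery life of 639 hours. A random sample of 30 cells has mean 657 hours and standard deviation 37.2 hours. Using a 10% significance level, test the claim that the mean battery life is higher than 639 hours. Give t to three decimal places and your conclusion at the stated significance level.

H0: μ = 639; H1: μ > 639 (one-sample t-test, right-tailed).
t = (x̄ − μ₀)/(s/√n) = (657 − 639)/(37.2/√30) = 2.650
df = n − 1 = 29
p-value = P(T ≥ 2.650) ≈ 0.006
Since p ≈ 0.006 < α = 0.1, reject H0; the evidence is statistically significant.

t = 2.650; reject H0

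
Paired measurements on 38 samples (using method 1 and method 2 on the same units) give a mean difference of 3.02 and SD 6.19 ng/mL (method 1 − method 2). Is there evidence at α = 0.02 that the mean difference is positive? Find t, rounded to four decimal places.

3.0075

H0: μ_d = 0; H1: μ_d > 0 (paired t-test on the differences, right-tailed).
t = d̄/(s_d/√n) = 3.02/(6.19/√38) = 3.0075
df = n − 1 = 37
p-value = P(T ≥ 3.0075) ≈ 0.002
Since p ≈ 0.002 < α = 0.02, reject H0; the data support H1.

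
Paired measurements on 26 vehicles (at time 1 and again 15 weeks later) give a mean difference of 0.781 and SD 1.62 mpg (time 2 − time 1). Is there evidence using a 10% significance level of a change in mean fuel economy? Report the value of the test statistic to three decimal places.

2.458

H0: μ_d = 0; H1: μ_d ≠ 0 (paired t-test on the differences, two-sided).
t = d̄/(s_d/√n) = 0.781/(1.62/√26) = 2.458
df = n − 1 = 25
Two-sided p-value ≈ 0.0212
Since p ≈ 0.0212 < α = 0.1, reject H0; the evidence is statistically significant.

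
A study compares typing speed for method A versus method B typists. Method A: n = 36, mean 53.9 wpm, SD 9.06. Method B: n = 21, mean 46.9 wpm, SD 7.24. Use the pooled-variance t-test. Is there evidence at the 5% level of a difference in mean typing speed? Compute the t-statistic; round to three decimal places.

3.019

Let group 1 = method A, group 2 = method B. H0: μ_1 = μ_2; H1: μ_1 ≠ μ_2 (two-sample pooled-variance t-test, two-sided).
s_p² = [(36−1)·9.06² + (21−1)·7.24²]/(36+21−2) = 71.296
t = (53.9 − 46.9)/√[71.296·(1/36 + 1/21)] = 3.019
df = n₁ + n₂ − 2 = 55
Two-sided p-value ≈ 0.004
Since p ≈ 0.004 < α = 0.05, reject H0; the data support H1.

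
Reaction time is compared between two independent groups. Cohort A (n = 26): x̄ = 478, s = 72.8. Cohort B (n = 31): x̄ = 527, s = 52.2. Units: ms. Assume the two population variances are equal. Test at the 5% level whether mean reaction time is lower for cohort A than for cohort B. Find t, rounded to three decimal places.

-2.952

Let group 1 = cohort A, group 2 = cohort B. H0: μ_1 = μ_2; H1: μ_1 < μ_2 (two-sample pooled-variance t-test, left-tailed).
s_p² = [(26−1)·72.8² + (31−1)·52.2²]/(26+31−2) = 3895.29
t = (478 − 527)/√[3895.29·(1/26 + 1/31)] = -2.952
df = n₁ + n₂ − 2 = 55
p-value = P(T ≤ -2.952) ≈ 0.002
Since p ≈ 0.002 < α = 0.05, reject H0; the data support H1.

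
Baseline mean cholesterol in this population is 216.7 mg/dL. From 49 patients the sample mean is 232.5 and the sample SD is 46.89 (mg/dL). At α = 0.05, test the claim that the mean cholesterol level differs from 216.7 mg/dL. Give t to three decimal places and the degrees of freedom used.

H0: μ = 216.7; H1: μ ≠ 216.7 (one-sample t-test, two-sided).
t = (x̄ − μ₀)/(s/√n) = (232.5 − 216.7)/(46.89/√49) = 2.359
df = n − 1 = 48
Two-sided p-value ≈ 0.0225
Since p ≈ 0.0225 < α = 0.05, reject H0; the evidence is statistically significant.

t = 2.359, df = 48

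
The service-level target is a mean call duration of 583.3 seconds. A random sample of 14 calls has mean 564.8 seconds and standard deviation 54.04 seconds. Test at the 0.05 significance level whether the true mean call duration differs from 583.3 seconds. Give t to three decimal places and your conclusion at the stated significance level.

H0: μ = 583.3; H1: μ ≠ 583.3 (one-sample t-test, two-sided).
t = (x̄ − μ₀)/(s/√n) = (564.8 − 583.3)/(54.04/√14) = -1.281
df = n − 1 = 13
Two-sided p-value ≈ 0.223
Since p ≈ 0.223 > α = 0.05, fail to reject H0; the data do not provide sufficient evidence against H0.

t = -1.281; fail to reject H0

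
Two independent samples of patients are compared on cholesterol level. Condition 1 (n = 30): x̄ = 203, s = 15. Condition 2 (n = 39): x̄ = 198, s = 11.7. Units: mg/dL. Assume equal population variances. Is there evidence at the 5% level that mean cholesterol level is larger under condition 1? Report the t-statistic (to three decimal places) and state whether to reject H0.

t = 1.556; fail to reject H0

Let group 1 = condition 1, group 2 = condition 2. H0: μ_1 = μ_2; H1: μ_1 > μ_2 (two-sample pooled-variance t-test, right-tailed).
s_p² = [(30−1)·15² + (39−1)·11.7²]/(30+39−2) = 175.027
t = (203 − 198)/√[175.027·(1/30 + 1/39)] = 1.556
df = n₁ + n₂ − 2 = 67
p-value = P(T ≥ 1.556) ≈ 0.0622
Since p ≈ 0.0622 > α = 0.05, fail to reject H0; the evidence is not statistically significant.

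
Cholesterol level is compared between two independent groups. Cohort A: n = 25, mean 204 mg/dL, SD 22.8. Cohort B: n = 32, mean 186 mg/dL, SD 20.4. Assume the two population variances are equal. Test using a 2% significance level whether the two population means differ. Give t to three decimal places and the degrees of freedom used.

Let group 1 = cohort A, group 2 = cohort B. H0: μ_1 = μ_2; H1: μ_1 ≠ μ_2 (two-sample pooled-variance t-test, two-sided).
s_p² = [(25−1)·22.8² + (32−1)·20.4²]/(25+32−2) = 461.402
t = (204 − 186)/√[461.402·(1/25 + 1/32)] = 3.139
df = n₁ + n₂ − 2 = 55
Two-sided p-value ≈ 0.0027
Since p ≈ 0.0027 < α = 0.02, reject H0; the evidence is statistically significant.

t = 3.139, df = 55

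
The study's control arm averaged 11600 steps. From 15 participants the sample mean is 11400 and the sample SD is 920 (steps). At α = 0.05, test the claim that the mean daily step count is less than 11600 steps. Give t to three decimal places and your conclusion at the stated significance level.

t = -0.842; fail to reject H0

H0: μ = 11600; H1: μ < 11600 (one-sample t-test, left-tailed).
t = (x̄ − μ₀)/(s/√n) = (11400 − 11600)/(920/√15) = -0.842
df = n − 1 = 14
p-value = P(T ≤ -0.842) ≈ 0.2070
Since p ≈ 0.2070 > α = 0.05, fail to reject H0; the data do not provide sufficient evidence against H0.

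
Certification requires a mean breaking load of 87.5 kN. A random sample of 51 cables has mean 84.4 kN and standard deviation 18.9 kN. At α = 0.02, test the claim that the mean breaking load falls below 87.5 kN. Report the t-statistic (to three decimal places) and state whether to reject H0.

H0: μ = 87.5; H1: μ < 87.5 (one-sample t-test, left-tailed).
t = (x̄ − μ₀)/(s/√n) = (84.4 − 87.5)/(18.9/√51) = -1.171
df = n − 1 = 50
p-value = P(T ≤ -1.171) ≈ 0.124
Since p ≈ 0.124 > α = 0.02, fail to reject H0; the data do not provide sufficient evidence against H0.

t = -1.171; fail to reject H0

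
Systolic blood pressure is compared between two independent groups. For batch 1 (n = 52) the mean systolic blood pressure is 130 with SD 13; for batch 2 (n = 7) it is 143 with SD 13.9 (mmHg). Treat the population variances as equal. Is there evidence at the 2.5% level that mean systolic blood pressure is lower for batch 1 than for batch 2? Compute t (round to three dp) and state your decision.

Let group 1 = batch 1, group 2 = batch 2. H0: μ_1 = μ_2; H1: μ_1 < μ_2 (two-sample pooled-variance t-test, left-tailed).
s_p² = [(52−1)·13² + (7−1)·13.9²]/(52+7−2) = 171.548
t = (130 − 143)/√[171.548·(1/52 + 1/7)] = -2.465
df = n₁ + n₂ − 2 = 57
p-value = P(T ≤ -2.465) ≈ 0.0084
Since p ≈ 0.0084 < α = 0.025, reject H0; the data support H1.

t = -2.465; reject H0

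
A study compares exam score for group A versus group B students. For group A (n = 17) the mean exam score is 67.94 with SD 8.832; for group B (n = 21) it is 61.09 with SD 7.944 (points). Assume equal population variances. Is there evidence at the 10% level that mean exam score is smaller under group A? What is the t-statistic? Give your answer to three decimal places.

2.514

Let group 1 = group A, group 2 = group B. H0: μ_1 = μ_2; H1: μ_1 < μ_2 (two-sample pooled-variance t-test, left-tailed).
s_p² = [(17−1)·8.832² + (21−1)·7.944²]/(17+21−2) = 69.7281
t = (67.94 − 61.09)/√[69.7281·(1/17 + 1/21)] = 2.514
df = n₁ + n₂ − 2 = 36
p-value = P(T ≤ 2.514) ≈ 0.992
Since p ≈ 0.992 > α = 0.1, fail to reject H0; the evidence is not statistically significant.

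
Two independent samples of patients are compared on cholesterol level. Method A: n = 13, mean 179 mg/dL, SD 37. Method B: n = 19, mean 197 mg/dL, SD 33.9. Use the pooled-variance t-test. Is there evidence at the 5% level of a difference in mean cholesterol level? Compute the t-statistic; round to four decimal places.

-1.4218

Let group 1 = method A, group 2 = method B. H0: μ_1 = μ_2; H1: μ_1 ≠ μ_2 (two-sample pooled-variance t-test, two-sided).
s_p² = [(13−1)·37² + (19−1)·33.9²]/(13+19−2) = 1237.13
t = (179 − 197)/√[1237.13·(1/13 + 1/19)] = -1.4218
df = n₁ + n₂ − 2 = 30
Two-sided p-value ≈ 0.1654
Since p ≈ 0.1654 > α = 0.05, fail to reject H0; the data do not provide sufficient evidence against H0.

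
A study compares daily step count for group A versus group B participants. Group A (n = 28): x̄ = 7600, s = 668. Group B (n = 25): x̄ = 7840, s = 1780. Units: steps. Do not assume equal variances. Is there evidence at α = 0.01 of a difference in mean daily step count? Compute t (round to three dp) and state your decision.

t = -0.635; fail to reject H0

Let group 1 = group A, group 2 = group B. H0: μ_1 = μ_2; H1: μ_1 ≠ μ_2 (Welch's two-sample t-test, two-sided).
t = (x̄_1 − x̄_2)/√(s_1²/n_1 + s_2²/n_2) = (7600 − 7840)/√(668²/28 + 1780²/25) = -0.635
Welch–Satterthwaite df ≈ 29.99
Two-sided p-value ≈ 0.5300
Since p ≈ 0.5300 > α = 0.01, fail to reject H0; the data do not provide sufficient evidence against H0.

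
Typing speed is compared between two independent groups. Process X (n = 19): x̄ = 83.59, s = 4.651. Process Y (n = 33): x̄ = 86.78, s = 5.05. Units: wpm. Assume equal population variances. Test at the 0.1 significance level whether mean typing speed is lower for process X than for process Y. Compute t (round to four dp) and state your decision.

Let group 1 = process X, group 2 = process Y. H0: μ_1 = μ_2; H1: μ_1 < μ_2 (two-sample pooled-variance t-test, left-tailed).
s_p² = [(19−1)·4.651² + (33−1)·5.05²]/(19+33−2) = 24.109
t = (83.59 − 86.78)/√[24.109·(1/19 + 1/33)] = -2.2560
df = n₁ + n₂ − 2 = 50
p-value = P(T ≤ -2.2560) ≈ 0.0142
Since p ≈ 0.0142 < α = 0.1, reject H0; the data support H1.

t = -2.2560; reject H0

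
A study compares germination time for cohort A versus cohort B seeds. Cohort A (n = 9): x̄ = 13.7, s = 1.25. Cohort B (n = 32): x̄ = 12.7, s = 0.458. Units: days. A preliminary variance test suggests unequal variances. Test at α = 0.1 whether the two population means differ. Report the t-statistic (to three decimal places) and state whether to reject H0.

Let group 1 = cohort A, group 2 = cohort B. H0: μ_1 = μ_2; H1: μ_1 ≠ μ_2 (Welch's two-sample t-test, two-sided).
t = (x̄_1 − x̄_2)/√(s_1²/n_1 + s_2²/n_2) = (13.7 − 12.7)/√(1.25²/9 + 0.458²/32) = 2.356
Welch–Satterthwaite df ≈ 8.61
Two-sided p-value ≈ 0.044
Since p ≈ 0.044 < α = 0.1, reject H0; the evidence is statistically significant.

t = 2.356; reject H0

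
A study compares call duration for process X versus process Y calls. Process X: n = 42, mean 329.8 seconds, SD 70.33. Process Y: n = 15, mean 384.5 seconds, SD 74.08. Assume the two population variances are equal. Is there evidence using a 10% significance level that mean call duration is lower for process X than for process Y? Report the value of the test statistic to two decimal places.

-2.55

Let group 1 = process X, group 2 = process Y. H0: μ_1 = μ_2; H1: μ_1 < μ_2 (two-sample pooled-variance t-test, left-tailed).
s_p² = [(42−1)·70.33² + (15−1)·74.08²]/(42+15−2) = 5084.15
t = (329.8 − 384.5)/√[5084.15·(1/42 + 1/15)] = -2.55
df = n₁ + n₂ − 2 = 55
p-value = P(T ≤ -2.55) ≈ 0.0068
Since p ≈ 0.0068 < α = 0.1, reject H0; the data support H1.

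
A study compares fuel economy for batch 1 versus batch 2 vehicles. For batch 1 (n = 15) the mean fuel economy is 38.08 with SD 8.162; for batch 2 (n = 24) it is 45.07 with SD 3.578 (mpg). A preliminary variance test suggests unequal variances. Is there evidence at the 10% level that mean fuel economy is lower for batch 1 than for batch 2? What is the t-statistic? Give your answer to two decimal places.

-3.13

Let group 1 = batch 1, group 2 = batch 2. H0: μ_1 = μ_2; H1: μ_1 < μ_2 (Welch's two-sample t-test, left-tailed).
t = (x̄_1 − x̄_2)/√(s_1²/n_1 + s_2²/n_2) = (38.08 − 45.07)/√(8.162²/15 + 3.578²/24) = -3.13
Welch–Satterthwaite df ≈ 17.41
p-value = P(T ≤ -3.13) ≈ 0.003
Since p ≈ 0.003 < α = 0.1, reject H0; the data support H1.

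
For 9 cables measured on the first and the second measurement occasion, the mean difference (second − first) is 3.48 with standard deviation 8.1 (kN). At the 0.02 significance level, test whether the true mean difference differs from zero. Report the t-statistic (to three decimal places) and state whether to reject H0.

H0: μ_d = 0; H1: μ_d ≠ 0 (paired t-test on the differences, two-sided).
t = d̄/(s_d/√n) = 3.48/(8.1/√9) = 1.289
df = n − 1 = 8
Two-sided p-value ≈ 0.233
Since p ≈ 0.233 > α = 0.02, fail to reject H0; the evidence is not statistically significant.

t = 1.289; fail to reject H0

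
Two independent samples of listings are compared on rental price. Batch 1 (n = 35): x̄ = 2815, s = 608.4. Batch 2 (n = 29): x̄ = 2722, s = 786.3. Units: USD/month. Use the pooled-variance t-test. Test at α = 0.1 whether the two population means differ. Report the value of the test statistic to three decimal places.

0.533

Let group 1 = batch 1, group 2 = batch 2. H0: μ_1 = μ_2; H1: μ_1 ≠ μ_2 (two-sample pooled-variance t-test, two-sided).
s_p² = [(35−1)·608.4² + (29−1)·786.3²]/(35+29−2) = 482203
t = (2815 − 2722)/√[482203·(1/35 + 1/29)] = 0.533
df = n₁ + n₂ − 2 = 62
Two-sided p-value ≈ 0.596
Since p ≈ 0.596 > α = 0.1, fail to reject H0; the data do not provide sufficient evidence against H0.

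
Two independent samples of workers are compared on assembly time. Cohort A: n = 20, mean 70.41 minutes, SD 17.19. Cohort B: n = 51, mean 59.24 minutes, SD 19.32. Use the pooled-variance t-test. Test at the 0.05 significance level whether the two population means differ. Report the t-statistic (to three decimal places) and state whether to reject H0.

t = 2.257; reject H0

Let group 1 = cohort A, group 2 = cohort B. H0: μ_1 = μ_2; H1: μ_1 ≠ μ_2 (two-sample pooled-variance t-test, two-sided).
s_p² = [(20−1)·17.19² + (51−1)·19.32²]/(20+51−2) = 351.848
t = (70.41 − 59.24)/√[351.848·(1/20 + 1/51)] = 2.257
df = n₁ + n₂ − 2 = 69
Two-sided p-value ≈ 0.027
Since p ≈ 0.027 < α = 0.05, reject H0; the data support H1.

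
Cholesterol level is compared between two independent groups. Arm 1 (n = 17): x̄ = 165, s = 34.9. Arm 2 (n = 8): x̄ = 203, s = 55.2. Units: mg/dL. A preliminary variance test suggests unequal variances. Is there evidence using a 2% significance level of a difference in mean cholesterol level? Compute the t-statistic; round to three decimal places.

-1.786

Let group 1 = arm 1, group 2 = arm 2. H0: μ_1 = μ_2; H1: μ_1 ≠ μ_2 (Welch's two-sample t-test, two-sided).
t = (x̄_1 − x̄_2)/√(s_1²/n_1 + s_2²/n_2) = (165 − 203)/√(34.9²/17 + 55.2²/8) = -1.786
Welch–Satterthwaite df ≈ 9.73
Two-sided p-value ≈ 0.1052
Since p ≈ 0.1052 > α = 0.02, fail to reject H0; the evidence is not statistically significant.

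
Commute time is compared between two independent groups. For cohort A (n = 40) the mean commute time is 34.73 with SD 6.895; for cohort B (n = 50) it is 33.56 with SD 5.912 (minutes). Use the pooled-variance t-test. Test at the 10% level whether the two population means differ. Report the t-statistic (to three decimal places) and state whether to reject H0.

t = 0.866; fail to reject H0

Let group 1 = cohort A, group 2 = cohort B. H0: μ_1 = μ_2; H1: μ_1 ≠ μ_2 (two-sample pooled-variance t-test, two-sided).
s_p² = [(40−1)·6.895² + (50−1)·5.912²]/(40+50−2) = 40.5311
t = (34.73 − 33.56)/√[40.5311·(1/40 + 1/50)] = 0.866
df = n₁ + n₂ − 2 = 88
Two-sided p-value ≈ 0.389
Since p ≈ 0.389 > α = 0.1, fail to reject H0; the data do not provide sufficient evidence against H0.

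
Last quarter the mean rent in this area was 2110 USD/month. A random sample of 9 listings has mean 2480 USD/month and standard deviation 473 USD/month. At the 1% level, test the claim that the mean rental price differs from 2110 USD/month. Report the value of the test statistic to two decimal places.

2.35

H0: μ = 2110; H1: μ ≠ 2110 (one-sample t-test, two-sided).
t = (x̄ − μ₀)/(s/√n) = (2480 − 2110)/(473/√9) = 2.35
df = n − 1 = 8
Two-sided p-value ≈ 0.0469
Since p ≈ 0.0469 > α = 0.01, fail to reject H0; the data do not provide sufficient evidence against H0.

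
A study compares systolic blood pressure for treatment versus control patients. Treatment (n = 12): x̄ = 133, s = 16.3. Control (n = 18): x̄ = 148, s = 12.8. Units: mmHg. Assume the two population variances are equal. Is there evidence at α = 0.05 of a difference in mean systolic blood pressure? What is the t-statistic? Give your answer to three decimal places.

Let group 1 = treatment, group 2 = control. H0: μ_1 = μ_2; H1: μ_1 ≠ μ_2 (two-sample pooled-variance t-test, two-sided).
s_p² = [(12−1)·16.3² + (18−1)·12.8²]/(12+18−2) = 203.853
t = (133 − 148)/√[203.853·(1/12 + 1/18)] = -2.819
df = n₁ + n₂ − 2 = 28
Two-sided p-value ≈ 0.009
Since p ≈ 0.009 < α = 0.05, reject H0; the evidence is statistically significant.

-2.819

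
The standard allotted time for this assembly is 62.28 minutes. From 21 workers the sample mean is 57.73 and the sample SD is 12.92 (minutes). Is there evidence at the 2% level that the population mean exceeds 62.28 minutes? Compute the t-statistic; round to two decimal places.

H0: μ = 62.28; H1: μ > 62.28 (one-sample t-test, right-tailed).
t = (x̄ − μ₀)/(s/√n) = (57.73 − 62.28)/(12.92/√21) = -1.61
df = n − 1 = 20
p-value = P(T ≥ -1.61) ≈ 0.9389
Since p ≈ 0.9389 > α = 0.02, fail to reject H0; the data do not provide sufficient evidence against H0.

-1.61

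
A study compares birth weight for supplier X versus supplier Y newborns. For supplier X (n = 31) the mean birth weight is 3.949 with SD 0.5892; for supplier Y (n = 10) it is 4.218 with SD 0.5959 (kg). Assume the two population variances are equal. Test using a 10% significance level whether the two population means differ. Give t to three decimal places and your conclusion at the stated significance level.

Let group 1 = supplier X, group 2 = supplier Y. H0: μ_1 = μ_2; H1: μ_1 ≠ μ_2 (two-sample pooled-variance t-test, two-sided).
s_p² = [(31−1)·0.5892² + (10−1)·0.5959²]/(31+10−2) = 0.348989
t = (3.949 − 4.218)/√[0.348989·(1/31 + 1/10)] = -1.252
df = n₁ + n₂ − 2 = 39
Two-sided p-value ≈ 0.218
Since p ≈ 0.218 > α = 0.1, fail to reject H0; the evidence is not statistically significant.

t = -1.252; fail to reject H0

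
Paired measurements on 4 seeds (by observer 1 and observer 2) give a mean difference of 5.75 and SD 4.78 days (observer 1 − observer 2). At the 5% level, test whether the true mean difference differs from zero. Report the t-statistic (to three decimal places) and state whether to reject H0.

H0: μ_d = 0; H1: μ_d ≠ 0 (paired t-test on the differences, two-sided).
t = d̄/(s_d/√n) = 5.75/(4.78/√4) = 2.406
df = n − 1 = 3
Two-sided p-value ≈ 0.0954
Since p ≈ 0.0954 > α = 0.05, fail to reject H0; the data do not provide sufficient evidence against H0.

t = 2.406; fail to reject H0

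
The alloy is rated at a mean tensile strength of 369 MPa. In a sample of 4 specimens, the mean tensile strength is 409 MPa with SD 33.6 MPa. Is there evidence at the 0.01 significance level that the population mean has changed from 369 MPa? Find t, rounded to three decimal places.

2.381

H0: μ = 369; H1: μ ≠ 369 (one-sample t-test, two-sided).
t = (x̄ − μ₀)/(s/√n) = (409 − 369)/(33.6/√4) = 2.381
df = n − 1 = 3
Two-sided p-value ≈ 0.0975
Since p ≈ 0.0975 > α = 0.01, fail to reject H0; the data do not provide sufficient evidence against H0.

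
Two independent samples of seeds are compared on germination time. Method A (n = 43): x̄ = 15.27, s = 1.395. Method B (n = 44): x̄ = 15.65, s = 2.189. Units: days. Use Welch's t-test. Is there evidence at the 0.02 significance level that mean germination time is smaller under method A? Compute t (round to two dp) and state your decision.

Let group 1 = method A, group 2 = method B. H0: μ_1 = μ_2; H1: μ_1 < μ_2 (Welch's two-sample t-test, left-tailed).
t = (x̄_1 − x̄_2)/√(s_1²/n_1 + s_2²/n_2) = (15.27 − 15.65)/√(1.395²/43 + 2.189²/44) = -0.97
Welch–Satterthwaite df ≈ 73.22
p-value = P(T ≤ -0.97) ≈ 0.168
Since p ≈ 0.168 > α = 0.02, fail to reject H0; the evidence is not statistically significant.

t = -0.97; fail to reject H0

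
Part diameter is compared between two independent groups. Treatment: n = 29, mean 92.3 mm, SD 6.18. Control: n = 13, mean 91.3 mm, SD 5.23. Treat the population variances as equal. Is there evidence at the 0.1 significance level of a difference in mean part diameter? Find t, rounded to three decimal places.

Let group 1 = treatment, group 2 = control. H0: μ_1 = μ_2; H1: μ_1 ≠ μ_2 (two-sample pooled-variance t-test, two-sided).
s_p² = [(29−1)·6.18² + (13−1)·5.23²]/(29+13−2) = 34.9405
t = (92.3 − 91.3)/√[34.9405·(1/29 + 1/13)] = 0.507
df = n₁ + n₂ − 2 = 40
Two-sided p-value ≈ 0.6150
Since p ≈ 0.6150 > α = 0.1, fail to reject H0; the data do not provide sufficient evidence against H0.

0.507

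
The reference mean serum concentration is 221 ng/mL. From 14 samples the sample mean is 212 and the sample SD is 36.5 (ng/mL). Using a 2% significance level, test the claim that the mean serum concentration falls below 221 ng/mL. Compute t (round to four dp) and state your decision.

t = -0.9226; fail to reject H0

H0: μ = 221; H1: μ < 221 (one-sample t-test, left-tailed).
t = (x̄ − μ₀)/(s/√n) = (212 − 221)/(36.5/√14) = -0.9226
df = n − 1 = 13
p-value = P(T ≤ -0.9226) ≈ 0.1865
Since p ≈ 0.1865 > α = 0.02, fail to reject H0; the data do not provide sufficient evidence against H0.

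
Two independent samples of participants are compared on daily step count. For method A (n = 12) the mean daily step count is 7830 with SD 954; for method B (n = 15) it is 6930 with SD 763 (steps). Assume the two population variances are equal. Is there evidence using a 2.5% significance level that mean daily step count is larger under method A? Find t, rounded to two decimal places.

2.73

Let group 1 = method A, group 2 = method B. H0: μ_1 = μ_2; H1: μ_1 > μ_2 (two-sample pooled-variance t-test, right-tailed).
s_p² = [(12−1)·954² + (15−1)·763²]/(12+15−2) = 726466
t = (7830 − 6930)/√[726466·(1/12 + 1/15)] = 2.73
df = n₁ + n₂ − 2 = 25
p-value = P(T ≥ 2.73) ≈ 0.006
Since p ≈ 0.006 < α = 0.025, reject H0; the evidence is statistically significant.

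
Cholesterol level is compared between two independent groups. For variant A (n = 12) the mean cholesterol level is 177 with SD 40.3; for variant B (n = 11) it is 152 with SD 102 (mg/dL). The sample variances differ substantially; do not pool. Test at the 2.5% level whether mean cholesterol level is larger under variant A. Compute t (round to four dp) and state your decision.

Let group 1 = variant A, group 2 = variant B. H0: μ_1 = μ_2; H1: μ_1 > μ_2 (Welch's two-sample t-test, right-tailed).
t = (x̄_1 − x̄_2)/√(s_1²/n_1 + s_2²/n_2) = (177 − 152)/√(40.3²/12 + 102²/11) = 0.7603
Welch–Satterthwaite df ≈ 12.83
p-value = P(T ≥ 0.7603) ≈ 0.2304
Since p ≈ 0.2304 > α = 0.025, fail to reject H0; the data do not provide sufficient evidence against H0.

t = 0.7603; fail to reject H0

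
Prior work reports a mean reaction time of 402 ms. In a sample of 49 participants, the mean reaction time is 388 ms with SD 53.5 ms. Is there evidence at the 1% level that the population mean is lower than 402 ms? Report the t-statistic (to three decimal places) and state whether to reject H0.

t = -1.832; fail to reject H0

H0: μ = 402; H1: μ < 402 (one-sample t-test, left-tailed).
t = (x̄ − μ₀)/(s/√n) = (388 − 402)/(53.5/√49) = -1.832
df = n − 1 = 48
p-value = P(T ≤ -1.832) ≈ 0.0366
Since p ≈ 0.0366 > α = 0.01, fail to reject H0; the data do not provide sufficient evidence against H0.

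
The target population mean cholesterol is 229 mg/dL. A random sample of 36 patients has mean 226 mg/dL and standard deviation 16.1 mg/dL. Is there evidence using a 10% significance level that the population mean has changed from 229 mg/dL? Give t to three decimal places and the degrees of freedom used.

t = -1.118, df = 35

H0: μ = 229; H1: μ ≠ 229 (one-sample t-test, two-sided).
t = (x̄ − μ₀)/(s/√n) = (226 − 229)/(16.1/√36) = -1.118
df = n − 1 = 35
Two-sided p-value ≈ 0.2712
Since p ≈ 0.2712 > α = 0.1, fail to reject H0; the data do not provide sufficient evidence against H0.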